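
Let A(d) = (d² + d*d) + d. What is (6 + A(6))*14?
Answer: 1176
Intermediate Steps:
A(d) = d + 2*d² (A(d) = (d² + d²) + d = 2*d² + d = d + 2*d²)
(6 + A(6))*14 = (6 + 6*(1 + 2*6))*14 = (6 + 6*(1 + 12))*14 = (6 + 6*13)*14 = (6 + 78)*14 = 84*14 = 1176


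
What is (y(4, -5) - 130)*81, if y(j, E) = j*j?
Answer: -9234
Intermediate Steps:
y(j, E) = j**2
(y(4, -5) - 130)*81 = (4**2 - 130)*81 = (16 - 130)*81 = -114*81 = -9234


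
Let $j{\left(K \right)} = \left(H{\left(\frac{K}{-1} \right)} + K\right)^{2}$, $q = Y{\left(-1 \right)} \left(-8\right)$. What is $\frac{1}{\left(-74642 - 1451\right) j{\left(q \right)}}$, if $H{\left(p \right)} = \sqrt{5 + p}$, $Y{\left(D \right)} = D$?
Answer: $\frac{i}{76093 \left(- 61 i + 16 \sqrt{3}\right)} \approx -1.7858 \cdot 10^{-7} + 8.1131 \cdot 10^{-8} i$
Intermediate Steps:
$q = 8$ ($q = \left(-1\right) \left(-8\right) = 8$)
$j{\left(K \right)} = \left(K + \sqrt{5 - K}\right)^{2}$ ($j{\left(K \right)} = \left(\sqrt{5 + \frac{K}{-1}} + K\right)^{2} = \left(\sqrt{5 + K \left(-1\right)} + K\right)^{2} = \left(\sqrt{5 - K} + K\right)^{2} = \left(K + \sqrt{5 - K}\right)^{2}$)
$\frac{1}{\left(-74642 - 1451\right) j{\left(q \right)}} = \frac{1}{\left(-74642 - 1451\right) \left(8 + \sqrt{5 - 8}\right)^{2}} = \frac{1}{\left(-76093\right) \left(8 + \sqrt{5 - 8}\right)^{2}} = - \frac{1}{76093 \left(8 + \sqrt{-3}\right)^{2}} = - \frac{1}{76093 \left(8 + i \sqrt{3}\right)^{2}}$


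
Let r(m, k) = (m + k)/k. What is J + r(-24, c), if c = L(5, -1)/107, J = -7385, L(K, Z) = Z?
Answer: -4816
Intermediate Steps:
c = -1/107 ≈ -0.0093458
r(m, k) = (k + m)/k
J + r(-24, c) = -7385 + (-1/107 - 24)/(-1/107) = -7385 - 107*(-2569/107) = -7385 + 2569 = -4816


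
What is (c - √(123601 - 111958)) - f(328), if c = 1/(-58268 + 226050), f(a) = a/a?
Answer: -167781/167782 - √11643 ≈ -108.90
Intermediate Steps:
f(a) = 1
c = 1/167782 ≈ 5.9601e-6
(c - √(123601 - 111958)) - f(328) = (1/167782 - √(123601 - 111958)) - 1*1 = (1/167782 - √11643) - 1 = -167781/167782 - √11643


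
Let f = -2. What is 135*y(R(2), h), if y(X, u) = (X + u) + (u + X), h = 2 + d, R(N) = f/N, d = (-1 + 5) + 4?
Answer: 2430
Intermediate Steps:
d = 8 (d = 4 + 4 = 8)
R(N) = -2/N
h = 10 (h = 2 + 8 = 10)
y(X, u) = 2*X + 2*u (y(X, u) = (X + u) + (X + u) = 2*X + 2*u)
135*y(R(2), h) = 135*(2*(-2/2) + 2*10) = 135*(2*(-2*½) + 20) = 135*(2*(-1) + 20) = 135*(-2 + 20) = 135*18 = 2430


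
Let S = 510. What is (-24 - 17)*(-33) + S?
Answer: 1863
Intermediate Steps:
(-24 - 17)*(-33) + S = (-24 - 17)*(-33) + 510 = -41*(-33) + 510 = 1353 + 510 = 1863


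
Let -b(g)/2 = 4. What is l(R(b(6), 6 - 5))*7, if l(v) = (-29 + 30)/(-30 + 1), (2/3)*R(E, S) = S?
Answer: -7/29 ≈ -0.24138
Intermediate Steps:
b(g) = -8 (b(g) = -2*4 = -8)
R(E, S) = 3*S/2
l(v) = -1/29 (l(v) = 1/(-29) = 1*(-1/29) = -1/29)
l(R(b(6), 6 - 5))*7 = -1/29*7 = -7/29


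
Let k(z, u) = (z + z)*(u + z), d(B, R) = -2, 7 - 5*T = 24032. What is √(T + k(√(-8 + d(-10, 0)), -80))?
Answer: √(-4825 - 160*I*√10) ≈ 3.637 - 69.557*I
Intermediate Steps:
T = -4805 (T = 7/5 - ⅕*24032 = 7/5 - 24032/5 = -4805)
k(z, u) = 2*z*(u + z) (k(z, u) = (2*z)*(u + z) = 2*z*(u + z))
√(T + k(√(-8 + d(-10, 0)), -80)) = √(-4805 + 2*√(-8 - 2)*(-80 + √(-8 - 2))) = √(-4805 + 2*√(-10)*(-80 + √(-10))) = √(-4805 + 2*(I*√10)*(-80 + I*√10)) = √(-4805 + 2*I*√10*(-80 + I*√10))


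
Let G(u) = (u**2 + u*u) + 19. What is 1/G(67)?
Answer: 1/8997 ≈ 0.00011115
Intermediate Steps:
G(u) = 19 + 2*u**2 (G(u) = (u**2 + u**2) + 19 = 2*u**2 + 19 = 19 + 2*u**2)
1/G(67) = 1/(19 + 2*67**2) = 1/(19 + 2*4489) = 1/(19 + 8978) = 1/8997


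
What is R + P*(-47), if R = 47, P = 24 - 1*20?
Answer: -141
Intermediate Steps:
P = 4 (P = 24 - 20 = 4)
R + P*(-47) = 47 + 4*(-47) = 47 - 188 = -141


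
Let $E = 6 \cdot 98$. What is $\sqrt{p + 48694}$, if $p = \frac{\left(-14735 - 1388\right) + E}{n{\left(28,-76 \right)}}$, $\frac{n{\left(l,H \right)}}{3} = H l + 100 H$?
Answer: $\frac{\sqrt{162005540334}}{1824} \approx 220.67$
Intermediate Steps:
$E = 588$
$n{\left(l,H \right)} = 300 H + 3 H l$ ($n{\left(l,H \right)} = 3 \left(H l + 100 H\right) = 3 \left(100 H + H l\right) = 300 H + 3 H l$)
$p = \frac{15535}{29184}$ ($p = \frac{\left(-14735 - 1388\right) + 588}{3 \left(-76\right) \left(100 + 28\right)} = \frac{-16123 + 588}{3 \left(-76\right) 128} = - \frac{15535}{-29184} = \left(-15535\right) \left(- \frac{1}{29184}\right) = \frac{15535}{29184} \approx 0.53231$)
$\sqrt{p + 48694} = \sqrt{\frac{15535}{29184} + 48694} = \sqrt{\frac{1421101231}{29184}} = \frac{\sqrt{162005540334}}{1824}$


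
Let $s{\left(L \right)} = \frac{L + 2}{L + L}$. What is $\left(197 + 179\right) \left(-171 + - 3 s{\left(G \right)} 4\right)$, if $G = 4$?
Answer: $-67680$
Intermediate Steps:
$s{\left(L \right)} = \frac{2 + L}{2 L}$
$\left(197 + 179\right) \left(-171 + - 3 s{\left(G \right)} 4\right) = \left(197 + 179\right) \left(-171 + - 3 \frac{2 + 4}{2 \cdot 4} \cdot 4\right) = 376 \left(-171 + - 3 \cdot \frac{1}{2} \cdot \frac{1}{4} \cdot 6 \cdot 4\right) = 376 \left(-171 + \left(-3\right) \frac{3}{4} \cdot 4\right) = 376 \left(-171 - 9\right) = 376 \left(-180\right) = -67680$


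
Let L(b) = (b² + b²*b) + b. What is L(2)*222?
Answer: 3108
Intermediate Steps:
L(b) = b + b² + b³ (L(b) = (b² + b³) + b = b + b² + b³)
L(2)*222 = (2*(1 + 2 + 2²))*222 = (2*(1 + 2 + 4))*222 = (2*7)*222 = 14*222 = 3108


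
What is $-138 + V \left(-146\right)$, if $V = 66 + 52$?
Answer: $-17366$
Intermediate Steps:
$V = 118$
$-138 + V \left(-146\right) = -138 + 118 \left(-146\right) = -138 - 17228 = -17366$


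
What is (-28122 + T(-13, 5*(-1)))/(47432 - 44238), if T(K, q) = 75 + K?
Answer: -14030/1597 ≈ -8.7852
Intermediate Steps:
(-28122 + T(-13, 5*(-1)))/(47432 - 44238) = (-28122 + (75 - 13))/(47432 - 44238) = (-28122 + 62)/3194 = -28060*1/3194 = -14030/1597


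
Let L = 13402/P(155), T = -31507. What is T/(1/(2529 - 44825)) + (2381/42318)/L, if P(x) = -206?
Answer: 377894962402164853/283572918 ≈ 1.3326e+9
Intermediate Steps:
L = -6701/103 (L = 13402/(-206) = 13402*(-1/206) = -6701/103 ≈ -65.058)
T/(1/(2529 - 44825)) + (2381/42318)/L = -31507/(1/(2529 - 44825)) + (2381/42318)/(-6701/103) = -31507/(1/(-42296)) + (2381*(1/42318))*(-103/6701) = -31507/(-1/42296) + (2381/42318)*(-103/6701) = -31507*(-42296) - 245243/283572918 = 1332620072 - 245243/283572918 = 377894962402164853/283572918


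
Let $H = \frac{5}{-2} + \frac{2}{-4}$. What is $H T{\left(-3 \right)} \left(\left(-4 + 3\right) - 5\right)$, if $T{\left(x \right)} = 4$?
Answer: $72$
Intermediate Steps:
$H = -3$ ($H = 5 \left(- \frac{1}{2}\right) + 2 \left(- \frac{1}{4}\right) = - \frac{5}{2} - \frac{1}{2} = -3$)
$H T{\left(-3 \right)} \left(\left(-4 + 3\right) - 5\right) = \left(-3\right) 4 \left(\left(-4 + 3\right) - 5\right) = - 12 \left(-1 - 5\right) = \left(-12\right) \left(-6\right) = 72$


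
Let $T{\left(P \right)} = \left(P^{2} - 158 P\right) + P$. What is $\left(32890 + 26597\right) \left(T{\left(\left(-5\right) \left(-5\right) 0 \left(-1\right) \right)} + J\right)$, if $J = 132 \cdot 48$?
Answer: $376909632$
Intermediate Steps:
$J = 6336$
$T{\left(P \right)} = P^{2} - 157 P$
$\left(32890 + 26597\right) \left(T{\left(\left(-5\right) \left(-5\right) 0 \left(-1\right) \right)} + J\right) = \left(32890 + 26597\right) \left(\left(-5\right) \left(-5\right) 0 \left(-1\right) \left(-157 + \left(-5\right) \left(-5\right) 0 \left(-1\right)\right) + 6336\right) = 59487 \left(25 \cdot 0 \left(-1\right) \left(-157 + 25 \cdot 0 \left(-1\right)\right) + 6336\right) = 59487 \left(0 \left(-1\right) \left(-157 + 0 \left(-1\right)\right) + 6336\right) = 59487 \left(0 \left(-157 + 0\right) + 6336\right) = 59487 \left(0 \left(-157\right) + 6336\right) = 59487 \left(0 + 6336\right) = 59487 \cdot 6336 = 376909632$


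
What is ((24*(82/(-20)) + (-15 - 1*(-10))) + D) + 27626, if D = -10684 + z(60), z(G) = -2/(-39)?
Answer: 3283537/195 ≈ 16839.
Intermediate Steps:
z(G) = 2/39 (z(G) = -2*(-1/39) = 2/39)
D = -416674/39 (D = -10684 + 2/39 = -416674/39 ≈ -10684.)
((24*(82/(-20)) + (-15 - 1*(-10))) + D) + 27626 = ((24*(82/(-20)) + (-15 - 1*(-10))) - 416674/39) + 27626 = ((24*(82*(-1/20)) + (-15 + 10)) - 416674/39) + 27626 = ((24*(-41/10) - 5) - 416674/39) + 27626 = ((-492/5 - 5) - 416674/39) + 27626 = (-517/5 - 416674/39) + 27626 = -2103533/195 + 27626 = 3283537/195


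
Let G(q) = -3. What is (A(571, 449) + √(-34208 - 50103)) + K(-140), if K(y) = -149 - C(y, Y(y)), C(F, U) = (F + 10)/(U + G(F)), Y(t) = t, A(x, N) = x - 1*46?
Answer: 4126/11 + I*√84311 ≈ 375.09 + 290.36*I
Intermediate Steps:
A(x, N) = -46 + x (A(x, N) = x - 46 = -46 + x)
C(F, U) = (10 + F)/(-3 + U) (C(F, U) = (F + 10)/(U - 3) = (10 + F)/(-3 + U))
K(y) = -149 - (10 + y)/(-3 + y)
(A(571, 449) + √(-34208 - 50103)) + K(-140) = ((-46 + 571) + √(-34208 - 50103)) + (437 - 150*(-140))/(-3 - 140) = (525 + √(-84311)) + (437 + 21000)/(-143) = (525 + I*√84311) - 1/143*21437 = (525 + I*√84311) - 1649/11 = 4126/11 + I*√84311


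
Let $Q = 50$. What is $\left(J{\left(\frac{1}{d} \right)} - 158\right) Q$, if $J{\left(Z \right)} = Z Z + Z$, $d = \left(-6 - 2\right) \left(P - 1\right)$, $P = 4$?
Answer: $- \frac{2275775}{288} \approx -7902.0$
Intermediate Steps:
$d = -24$ ($d = \left(-6 - 2\right) \left(4 - 1\right) = \left(-8\right) 3 = -24$)
$J{\left(Z \right)} = Z + Z^{2}$ ($J{\left(Z \right)} = Z^{2} + Z = Z + Z^{2}$)
$\left(J{\left(\frac{1}{d} \right)} - 158\right) Q = \left(\frac{1 + \frac{1}{-24}}{-24} - 158\right) 50 = \left(- \frac{1 - \frac{1}{24}}{24} - 158\right) 50 = \left(\left(- \frac{1}{24}\right) \frac{23}{24} - 158\right) 50 = \left(- \frac{23}{576} - 158\right) 50 = \left(- \frac{91031}{576}\right) 50 = - \frac{2275775}{288}$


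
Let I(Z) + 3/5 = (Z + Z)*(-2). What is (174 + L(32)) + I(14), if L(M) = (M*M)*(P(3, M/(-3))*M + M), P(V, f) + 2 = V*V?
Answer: 1311307/5 ≈ 2.6226e+5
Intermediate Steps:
P(V, f) = -2 + V² (P(V, f) = -2 + V*V = -2 + V²)
I(Z) = -⅗ - 4*Z (I(Z) = -⅗ + (Z + Z)*(-2) = -⅗ + (2*Z)*(-2) = -⅗ - 4*Z)
L(M) = 8*M³ (L(M) = (M*M)*((-2 + 3²)*M + M) = M²*((-2 + 9)*M + M) = M²*(7*M + M) = M²*(8*M) = 8*M³)
(174 + L(32)) + I(14) = (174 + 8*32³) + (-⅗ - 4*14) = (174 + 8*32768) + (-⅗ - 56) = (174 + 262144) - 283/5 = 262318 - 283/5 = 1311307/5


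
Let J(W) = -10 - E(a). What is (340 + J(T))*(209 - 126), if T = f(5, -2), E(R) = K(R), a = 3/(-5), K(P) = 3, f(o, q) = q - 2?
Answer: 27141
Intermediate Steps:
f(o, q) = -2 + q
a = -⅗ (a = 3*(-⅕) = -⅗ ≈ -0.60000)
E(R) = 3
T = -4 (T = -2 - 2 = -4)
J(W) = -13 (J(W) = -10 - 1*3 = -10 - 3 = -13)
(340 + J(T))*(209 - 126) = (340 - 13)*(209 - 126) = 327*83 = 27141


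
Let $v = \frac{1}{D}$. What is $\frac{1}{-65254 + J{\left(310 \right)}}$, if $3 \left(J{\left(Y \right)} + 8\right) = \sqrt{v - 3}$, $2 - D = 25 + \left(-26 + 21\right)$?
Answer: $- \frac{10572444}{689978840383} - \frac{9 i \sqrt{110}}{689978840383} \approx -1.5323 \cdot 10^{-5} - 1.3681 \cdot 10^{-10} i$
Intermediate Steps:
$D = -18$ ($D = 2 - \left(25 + \left(-26 + 21\right)\right) = 2 - \left(25 - 5\right) = 2 - 20 = -18$)
$v = - \frac{1}{18}$ ($v = \frac{1}{-18} = - \frac{1}{18} \approx -0.055556$)
$J{\left(Y \right)} = -8 + \frac{i \sqrt{110}}{18}$ ($J{\left(Y \right)} = -8 + \frac{\sqrt{- \frac{1}{18} - 3}}{3} = -8 + \frac{\sqrt{- \frac{55}{18}}}{3} = -8 + \frac{\frac{1}{6} i \sqrt{110}}{3} = -8 + \frac{i \sqrt{110}}{18}$)
$\frac{1}{-65254 + J{\left(310 \right)}} = \frac{1}{-65254 - \left(8 - \frac{i \sqrt{110}}{18}\right)} = \frac{1}{-65262 + \frac{i \sqrt{110}}{18}}$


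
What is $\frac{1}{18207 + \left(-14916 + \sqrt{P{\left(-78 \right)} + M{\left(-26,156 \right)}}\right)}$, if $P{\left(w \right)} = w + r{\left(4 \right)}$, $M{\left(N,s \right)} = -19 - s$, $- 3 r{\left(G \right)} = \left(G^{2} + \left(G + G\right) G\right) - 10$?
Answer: $\frac{9873}{32492840} - \frac{i \sqrt{2391}}{32492840} \approx 0.00030385 - 1.5049 \cdot 10^{-6} i$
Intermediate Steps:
$r{\left(G \right)} = \frac{10}{3} - G^{2}$ ($r{\left(G \right)} = - \frac{\left(G^{2} + \left(G + G\right) G\right) - 10}{3} = - \frac{\left(G^{2} + 2 G G\right) - 10}{3} = - \frac{\left(G^{2} + 2 G^{2}\right) - 10}{3} = - \frac{3 G^{2} - 10}{3} = - \frac{-10 + 3 G^{2}}{3} = \frac{10}{3} - G^{2}$)
$P{\left(w \right)} = - \frac{38}{3} + w$ ($P{\left(w \right)} = w + \left(\frac{10}{3} - 4^{2}\right) = w + \left(\frac{10}{3} - 16\right) = w - \frac{38}{3} = - \frac{38}{3} + w$)
$\frac{1}{18207 + \left(-14916 + \sqrt{P{\left(-78 \right)} + M{\left(-26,156 \right)}}\right)} = \frac{1}{18207 - \left(14916 - \sqrt{\left(- \frac{38}{3} - 78\right) - 175}\right)} = \frac{1}{18207 - \left(14916 - \sqrt{- \frac{272}{3} - 175}\right)} = \frac{1}{18207 - \left(14916 - \sqrt{- \frac{797}{3}}\right)} = \frac{1}{18207 - \left(14916 - \frac{i \sqrt{2391}}{3}\right)} = \frac{1}{3291 + \frac{i \sqrt{2391}}{3}}$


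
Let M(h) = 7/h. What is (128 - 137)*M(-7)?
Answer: 9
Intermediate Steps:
(128 - 137)*M(-7) = (128 - 137)*(7/(-7)) = -63*(-1)/7 = -9*(-1) = 9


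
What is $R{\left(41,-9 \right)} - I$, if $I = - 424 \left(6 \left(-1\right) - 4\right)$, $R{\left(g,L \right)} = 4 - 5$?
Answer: $-4241$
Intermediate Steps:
$R{\left(g,L \right)} = -1$ ($R{\left(g,L \right)} = 4 - 5 = -1$)
$I = 4240$ ($I = - 424 \left(-6 - 4\right) = \left(-424\right) \left(-10\right) = 4240$)
$R{\left(41,-9 \right)} - I = -1 - 4240 = -4241$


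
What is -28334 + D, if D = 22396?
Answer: -5938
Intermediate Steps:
-28334 + D = -28334 + 22396 = -5938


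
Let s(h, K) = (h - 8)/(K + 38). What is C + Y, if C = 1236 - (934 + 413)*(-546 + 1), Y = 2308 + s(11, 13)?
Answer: 12540204/17 ≈ 7.3766e+5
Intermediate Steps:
s(h, K) = (-8 + h)/(38 + K)
Y = 39237/17 (Y = 2308 + (-8 + 11)/(38 + 13) = 2308 + 3/51 = 2308 + (1/51)*3 = 2308 + 1/17 = 39237/17 ≈ 2308.1)
C = 735351 (C = 1236 - 1347*(-545) = 1236 - 1*(-734115) = 1236 + 734115 = 735351)
C + Y = 735351 + 39237/17 = 12540204/17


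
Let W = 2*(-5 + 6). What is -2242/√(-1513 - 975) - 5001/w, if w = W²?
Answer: -5001/4 + 1121*I*√622/622 ≈ -1250.3 + 44.948*I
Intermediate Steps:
W = 2 (W = 2*1 = 2)
w = 4 (w = 2² = 4)
-2242/√(-1513 - 975) - 5001/w = -2242/√(-1513 - 975) - 5001/4 = -2242*(-I*√622/1244) - 5001*¼ = -2242*(-I*√622/1244) - 5001/4 = -(-1121)*I*√622/622 - 5001/4 = 1121*I*√622/622 - 5001/4 = -5001/4 + 1121*I*√622/622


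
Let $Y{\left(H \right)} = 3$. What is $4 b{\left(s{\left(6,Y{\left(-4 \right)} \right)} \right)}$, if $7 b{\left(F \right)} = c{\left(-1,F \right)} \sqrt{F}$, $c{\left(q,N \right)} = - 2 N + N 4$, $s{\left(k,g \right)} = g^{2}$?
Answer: $\frac{216}{7} \approx 30.857$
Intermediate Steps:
$c{\left(q,N \right)} = 2 N$ ($c{\left(q,N \right)} = - 2 N + 4 N = 2 N$)
$b{\left(F \right)} = \frac{2 F^{\frac{3}{2}}}{7}$ ($b{\left(F \right)} = \frac{2 F \sqrt{F}}{7} = \frac{2 F^{\frac{3}{2}}}{7}$)
$4 b{\left(s{\left(6,Y{\left(-4 \right)} \right)} \right)} = 4 \frac{2 \left(3^{2}\right)^{\frac{3}{2}}}{7} = 4 \frac{2 \cdot 9^{\frac{3}{2}}}{7} = 4 \cdot \frac{2}{7} \cdot 27 = 4 \cdot \frac{54}{7} = \frac{216}{7}$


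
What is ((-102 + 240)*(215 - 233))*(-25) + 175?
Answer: 62275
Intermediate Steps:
((-102 + 240)*(215 - 233))*(-25) + 175 = (138*(-18))*(-25) + 175 = -2484*(-25) + 175 = 62100 + 175 = 62275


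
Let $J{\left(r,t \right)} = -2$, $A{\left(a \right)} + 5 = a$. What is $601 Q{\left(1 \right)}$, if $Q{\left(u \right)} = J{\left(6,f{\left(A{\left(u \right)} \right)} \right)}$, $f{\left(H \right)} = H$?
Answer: $-1202$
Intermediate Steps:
$A{\left(a \right)} = -5 + a$
$Q{\left(u \right)} = -2$
$601 Q{\left(1 \right)} = 601 \left(-2\right) = -1202$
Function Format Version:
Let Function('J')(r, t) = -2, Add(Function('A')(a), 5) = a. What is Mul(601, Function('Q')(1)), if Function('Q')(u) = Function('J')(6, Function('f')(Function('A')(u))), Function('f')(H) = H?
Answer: -1202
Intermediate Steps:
Function('A')(a) = Add(-5, a)
Function('Q')(u) = -2
Mul(601, Function('Q')(1)) = Mul(601, -2) = -1202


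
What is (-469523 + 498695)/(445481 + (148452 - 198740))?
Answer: 9724/131731 ≈ 0.073817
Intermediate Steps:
(-469523 + 498695)/(445481 + (148452 - 198740)) = 29172/(445481 - 50288) = 29172/395193 = 29172*(1/395193) = 9724/131731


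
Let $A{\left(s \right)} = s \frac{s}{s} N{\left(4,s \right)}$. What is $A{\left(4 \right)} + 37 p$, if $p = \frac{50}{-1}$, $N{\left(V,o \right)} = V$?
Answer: $-1834$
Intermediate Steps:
$A{\left(s \right)} = 4 s$ ($A{\left(s \right)} = s \frac{s}{s} 4 = s 1 \cdot 4 = s 4 = 4 s$)
$p = -50$ ($p = 50 \left(-1\right) = -50$)
$A{\left(4 \right)} + 37 p = 4 \cdot 4 + 37 \left(-50\right) = 16 - 1850 = -1834$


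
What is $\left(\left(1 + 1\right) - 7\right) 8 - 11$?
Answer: $-51$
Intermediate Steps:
$\left(\left(1 + 1\right) - 7\right) 8 - 11 = \left(2 - 7\right) 8 - 11 = \left(-5\right) 8 - 11 = -40 - 11 = -51$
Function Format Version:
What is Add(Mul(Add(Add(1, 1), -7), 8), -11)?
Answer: -51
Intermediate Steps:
Add(Mul(Add(Add(1, 1), -7), 8), -11) = Add(Mul(Add(2, -7), 8), -11) = Add(Mul(-5, 8), -11) = Add(-40, -11) = -51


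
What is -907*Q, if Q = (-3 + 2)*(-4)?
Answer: -3628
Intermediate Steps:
Q = 4 (Q = -1*(-4) = 4)
-907*Q = -907*4 = -3628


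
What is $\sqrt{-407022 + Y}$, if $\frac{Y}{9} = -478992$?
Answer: $5 i \sqrt{188718} \approx 2172.1 i$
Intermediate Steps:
$Y = -4310928$ ($Y = 9 \left(-478992\right) = -4310928$)
$\sqrt{-407022 + Y} = \sqrt{-407022 - 4310928} = \sqrt{-4717950} = 5 i \sqrt{188718}$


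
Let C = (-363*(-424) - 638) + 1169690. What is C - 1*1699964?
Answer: -377000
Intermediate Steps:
C = 1322964 (C = (153912 - 638) + 1169690 = 153274 + 1169690 = 1322964)
C - 1*1699964 = 1322964 - 1*1699964 = 1322964 - 1699964 = -377000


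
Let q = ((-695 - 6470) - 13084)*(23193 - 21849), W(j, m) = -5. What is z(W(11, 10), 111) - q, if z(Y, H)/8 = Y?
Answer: 27214616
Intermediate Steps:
z(Y, H) = 8*Y
q = -27214656 (q = (-7165 - 13084)*1344 = -20249*1344 = -27214656)
z(W(11, 10), 111) - q = 8*(-5) - 1*(-27214656) = -40 + 27214656 = 27214616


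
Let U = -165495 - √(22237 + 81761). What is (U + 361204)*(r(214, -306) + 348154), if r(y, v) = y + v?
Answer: 68118865958 - 348062*√103998 ≈ 6.8007e+10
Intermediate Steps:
r(y, v) = v + y
U = -165495 - √103998 ≈ -1.6582e+5
(U + 361204)*(r(214, -306) + 348154) = ((-165495 - √103998) + 361204)*((-306 + 214) + 348154) = (195709 - √103998)*(-92 + 348154) = (195709 - √103998)*348062 = 68118865958 - 348062*√103998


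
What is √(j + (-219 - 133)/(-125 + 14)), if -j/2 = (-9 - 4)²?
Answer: I*√4125426/111 ≈ 18.298*I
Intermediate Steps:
j = -338 (j = -2*(-9 - 4)² = -2*(-13)² = -2*169 = -338)
√(j + (-219 - 133)/(-125 + 14)) = √(-338 + (-219 - 133)/(-125 + 14)) = √(-338 - 352/(-111)) = √(-338 - 352*(-1/111)) = √(-338 + 352/111) = √(-37166/111) = I*√4125426/111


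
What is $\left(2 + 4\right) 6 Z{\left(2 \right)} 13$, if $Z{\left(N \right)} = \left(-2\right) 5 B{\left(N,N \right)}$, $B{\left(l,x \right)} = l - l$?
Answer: $0$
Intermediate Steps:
$B{\left(l,x \right)} = 0$
$Z{\left(N \right)} = 0$ ($Z{\left(N \right)} = \left(-2\right) 5 \cdot 0 = \left(-10\right) 0 = 0$)
$\left(2 + 4\right) 6 Z{\left(2 \right)} 13 = \left(2 + 4\right) 6 \cdot 0 \cdot 13 = 6 \cdot 6 \cdot 0 \cdot 13 = 36 \cdot 0 \cdot 13 = 0 \cdot 13 = 0$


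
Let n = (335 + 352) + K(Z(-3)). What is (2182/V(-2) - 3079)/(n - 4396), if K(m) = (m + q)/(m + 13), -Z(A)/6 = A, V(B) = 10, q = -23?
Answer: 18476/23955 ≈ 0.77128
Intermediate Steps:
Z(A) = -6*A
K(m) = (-23 + m)/(13 + m) (K(m) = (m - 23)/(m + 13) = (-23 + m)/(13 + m))
n = 21292/31 (n = (335 + 352) + (-23 - 6*(-3))/(13 - 6*(-3)) = 687 + (-23 + 18)/(13 + 18) = 687 - 5/31 = 21292/31 ≈ 686.84)
(2182/V(-2) - 3079)/(n - 4396) = (2182/10 - 3079)/(21292/31 - 4396) = (2182*(1/10) - 3079)/(-114984/31) = (1091/5 - 3079)*(-31/114984) = -14304/5*(-31/114984) = 18476/23955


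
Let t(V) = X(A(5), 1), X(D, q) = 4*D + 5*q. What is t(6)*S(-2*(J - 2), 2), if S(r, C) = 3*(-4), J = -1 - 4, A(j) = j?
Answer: -300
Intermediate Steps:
J = -5
S(r, C) = -12
t(V) = 25 (t(V) = 4*5 + 5*1 = 20 + 5 = 25)
t(6)*S(-2*(J - 2), 2) = 25*(-12) = -300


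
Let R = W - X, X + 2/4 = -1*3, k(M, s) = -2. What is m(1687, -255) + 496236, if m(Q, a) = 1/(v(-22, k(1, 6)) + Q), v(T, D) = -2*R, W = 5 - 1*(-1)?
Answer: 827721649/1668 ≈ 4.9624e+5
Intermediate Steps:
W = 6 (W = 5 + 1 = 6)
X = -7/2 (X = -½ - 1*3 = -½ - 3 = -7/2 ≈ -3.5000)
R = 19/2 (R = 6 - 1*(-7/2) = 6 + 7/2 = 19/2 ≈ 9.5000)
v(T, D) = -19 (v(T, D) = -2*19/2 = -19)
m(Q, a) = 1/(-19 + Q)
m(1687, -255) + 496236 = 1/(-19 + 1687) + 496236 = 1/1668 + 496236 = 827721649/1668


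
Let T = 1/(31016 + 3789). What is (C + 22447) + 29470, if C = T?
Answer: 1806971186/34805 ≈ 51917.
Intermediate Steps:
T = 1/34805 ≈ 2.8732e-5
C = 1/34805 ≈ 2.8732e-5
(C + 22447) + 29470 = (1/34805 + 22447) + 29470 = 781267836/34805 + 29470 = 1806971186/34805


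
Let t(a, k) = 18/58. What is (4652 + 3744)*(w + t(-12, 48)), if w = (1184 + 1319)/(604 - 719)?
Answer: -600750592/3335 ≈ -1.8014e+5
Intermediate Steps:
t(a, k) = 9/29 (t(a, k) = 18*(1/58) = 9/29)
w = -2503/115 (w = 2503/(-115) = 2503*(-1/115) = -2503/115 ≈ -21.765)
(4652 + 3744)*(w + t(-12, 48)) = (4652 + 3744)*(-2503/115 + 9/29) = 8396*(-71552/3335) = -600750592/3335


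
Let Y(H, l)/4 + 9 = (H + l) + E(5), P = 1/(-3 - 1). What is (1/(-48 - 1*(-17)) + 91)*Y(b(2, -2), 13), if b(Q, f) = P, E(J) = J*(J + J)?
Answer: 606300/31 ≈ 19558.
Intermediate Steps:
E(J) = 2*J² (E(J) = J*(2*J) = 2*J²)
P = -¼ (P = 1/(-4) = -¼ ≈ -0.25000)
b(Q, f) = -¼
Y(H, l) = 164 + 4*H + 4*l (Y(H, l) = -36 + 4*((H + l) + 2*5²) = -36 + 4*((H + l) + 2*25) = -36 + 4*((H + l) + 50) = -36 + 4*(50 + H + l) = -36 + (200 + 4*H + 4*l) = 164 + 4*H + 4*l)
(1/(-48 - 1*(-17)) + 91)*Y(b(2, -2), 13) = (1/(-48 - 1*(-17)) + 91)*(164 + 4*(-¼) + 4*13) = (1/(-48 + 17) + 91)*(164 - 1 + 52) = (1/(-31) + 91)*215 = (-1/31 + 91)*215 = (2820/31)*215 = 606300/31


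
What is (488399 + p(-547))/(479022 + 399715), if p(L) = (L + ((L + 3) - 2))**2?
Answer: 1683048/878737 ≈ 1.9153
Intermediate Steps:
p(L) = (1 + 2*L)**2 (p(L) = (L + ((3 + L) - 2))**2 = (L + (1 + L))**2 = (1 + 2*L)**2)
(488399 + p(-547))/(479022 + 399715) = (488399 + (1 + 2*(-547))**2)/(479022 + 399715) = (488399 + (1 - 1094)**2)/878737 = (488399 + (-1093)**2)*(1/878737) = (488399 + 1194649)*(1/878737) = 1683048*(1/878737) = 1683048/878737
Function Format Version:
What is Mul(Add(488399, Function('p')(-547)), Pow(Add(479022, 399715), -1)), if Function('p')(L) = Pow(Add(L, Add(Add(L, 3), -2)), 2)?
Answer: Rational(1683048, 878737) ≈ 1.9153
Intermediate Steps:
Function('p')(L) = Pow(Add(1, Mul(2, L)), 2) (Function('p')(L) = Pow(Add(L, Add(Add(3, L), -2)), 2) = Pow(Add(L, Add(1, L)), 2) = Pow(Add(1, Mul(2, L)), 2))
Mul(Add(488399, Function('p')(-547)), Pow(Add(479022, 399715), -1)) = Mul(Add(488399, Pow(Add(1, Mul(2, -547)), 2)), Pow(Add(479022, 399715), -1)) = Mul(Add(488399, Pow(Add(1, -1094), 2)), Pow(878737, -1)) = Mul(Add(488399, Pow(-1093, 2)), Rational(1, 878737)) = Mul(Add(488399, 1194649), Rational(1, 878737)) = Mul(1683048, Rational(1, 878737)) = Rational(1683048, 878737)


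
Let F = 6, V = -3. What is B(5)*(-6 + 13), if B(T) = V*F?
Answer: -126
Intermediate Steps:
B(T) = -18 (B(T) = -3*6 = -18)
B(5)*(-6 + 13) = -18*(-6 + 13) = -18*7 = -126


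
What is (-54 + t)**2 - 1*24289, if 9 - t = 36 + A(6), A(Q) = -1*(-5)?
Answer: -16893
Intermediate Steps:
A(Q) = 5
t = -32 (t = 9 - (36 + 5) = 9 - 1*41 = 9 - 41 = -32)
(-54 + t)**2 - 1*24289 = (-54 - 32)**2 - 1*24289 = (-86)**2 - 24289 = 7396 - 24289 = -16893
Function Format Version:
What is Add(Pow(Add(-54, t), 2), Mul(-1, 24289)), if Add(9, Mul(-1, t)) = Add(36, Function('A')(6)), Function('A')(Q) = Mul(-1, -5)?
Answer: -16893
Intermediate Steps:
Function('A')(Q) = 5
t = -32 (t = Add(9, Mul(-1, Add(36, 5))) = Add(9, Mul(-1, 41)) = Add(9, -41) = -32)
Add(Pow(Add(-54, t), 2), Mul(-1, 24289)) = Add(Pow(Add(-54, -32), 2), Mul(-1, 24289)) = Add(Pow(-86, 2), -24289) = Add(7396, -24289) = -16893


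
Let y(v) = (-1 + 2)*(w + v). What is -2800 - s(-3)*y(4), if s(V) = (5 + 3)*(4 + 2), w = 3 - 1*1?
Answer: -3088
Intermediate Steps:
w = 2 (w = 3 - 1 = 2)
s(V) = 48 (s(V) = 8*6 = 48)
y(v) = 2 + v (y(v) = (-1 + 2)*(2 + v) = 1*(2 + v) = 2 + v)
-2800 - s(-3)*y(4) = -2800 - 48*(2 + 4) = -2800 - 48*6 = -2800 - 1*288 = -2800 - 288 = -3088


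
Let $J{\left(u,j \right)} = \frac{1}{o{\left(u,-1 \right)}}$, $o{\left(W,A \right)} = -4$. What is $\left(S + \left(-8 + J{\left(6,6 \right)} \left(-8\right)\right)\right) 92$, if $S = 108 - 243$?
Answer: $-12972$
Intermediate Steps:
$S = -135$ ($S = 108 - 243 = -135$)
$J{\left(u,j \right)} = - \frac{1}{4}$ ($J{\left(u,j \right)} = \frac{1}{-4} = - \frac{1}{4}$)
$\left(S + \left(-8 + J{\left(6,6 \right)} \left(-8\right)\right)\right) 92 = \left(-135 - 6\right) 92 = \left(-141\right) 92 = -12972$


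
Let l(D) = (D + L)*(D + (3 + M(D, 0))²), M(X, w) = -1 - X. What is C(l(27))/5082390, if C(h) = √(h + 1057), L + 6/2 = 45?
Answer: √46045/5082390 ≈ 4.2220e-5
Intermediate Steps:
L = 42 (L = -3 + 45 = 42)
l(D) = (42 + D)*(D + (2 - D)²) (l(D) = (D + 42)*(D + (3 + (-1 - D))²) = (42 + D)*(D + (2 - D)²))
C(h) = √(1057 + h)
C(l(27))/5082390 = √(1057 + (168 + 27³ - 122*27 + 39*27²))/5082390 = √(1057 + (168 + 19683 - 3294 + 39*729))*(1/5082390) = √(1057 + (168 + 19683 - 3294 + 28431))*(1/5082390) = √(1057 + 44988)*(1/5082390) = √46045*(1/5082390) = √46045/5082390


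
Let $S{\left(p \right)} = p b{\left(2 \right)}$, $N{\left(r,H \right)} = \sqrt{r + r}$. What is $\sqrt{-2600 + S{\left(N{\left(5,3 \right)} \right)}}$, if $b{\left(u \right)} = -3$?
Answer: $\sqrt{-2600 - 3 \sqrt{10}} \approx 51.083 i$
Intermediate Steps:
$N{\left(r,H \right)} = \sqrt{2} \sqrt{r}$ ($N{\left(r,H \right)} = \sqrt{2 r} = \sqrt{2} \sqrt{r}$)
$S{\left(p \right)} = - 3 p$ ($S{\left(p \right)} = p \left(-3\right) = - 3 p$)
$\sqrt{-2600 + S{\left(N{\left(5,3 \right)} \right)}} = \sqrt{-2600 - 3 \sqrt{2} \sqrt{5}} = \sqrt{-2600 - 3 \sqrt{10}}$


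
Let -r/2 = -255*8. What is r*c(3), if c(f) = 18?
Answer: 73440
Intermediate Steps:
r = 4080 (r = -(-510)*8 = -2*(-2040) = 4080)
r*c(3) = 4080*18 = 73440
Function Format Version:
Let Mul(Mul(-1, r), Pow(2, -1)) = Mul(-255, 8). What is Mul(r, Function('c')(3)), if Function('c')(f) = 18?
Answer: 73440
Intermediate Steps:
r = 4080 (r = Mul(-2, Mul(-255, 8)) = Mul(-2, -2040) = 4080)
Mul(r, Function('c')(3)) = Mul(4080, 18) = 73440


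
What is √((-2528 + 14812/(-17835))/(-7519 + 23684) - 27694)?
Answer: I*√24744923053118322/945255 ≈ 166.42*I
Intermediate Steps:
√((-2528 + 14812/(-17835))/(-7519 + 23684) - 27694) = √((-2528 + 14812*(-1/17835))/16165 - 27694) = √((-2528 - 14812/17835)*(1/16165) - 27694) = √(-45101692/17835*1/16165 - 27694) = √(-739372/4726275 - 27694) = √(-130890199222/4726275) = I*√24744923053118322/945255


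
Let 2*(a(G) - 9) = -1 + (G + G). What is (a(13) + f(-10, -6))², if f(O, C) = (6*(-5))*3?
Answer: 18769/4 ≈ 4692.3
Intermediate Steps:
f(O, C) = -90 (f(O, C) = -30*3 = -90)
a(G) = 17/2 + G (a(G) = 9 + (-1 + (G + G))/2 = 9 + (-1 + 2*G)/2 = 9 + (-½ + G) = 17/2 + G)
(a(13) + f(-10, -6))² = ((17/2 + 13) - 90)² = (43/2 - 90)² = (-137/2)² = 18769/4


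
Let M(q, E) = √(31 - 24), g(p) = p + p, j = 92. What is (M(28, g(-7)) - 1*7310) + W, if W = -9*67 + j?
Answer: -7821 + √7 ≈ -7818.4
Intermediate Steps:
g(p) = 2*p
M(q, E) = √7
W = -511 (W = -9*67 + 92 = -603 + 92 = -511)
(M(28, g(-7)) - 1*7310) + W = (√7 - 1*7310) - 511 = (√7 - 7310) - 511 = (-7310 + √7) - 511 = -7821 + √7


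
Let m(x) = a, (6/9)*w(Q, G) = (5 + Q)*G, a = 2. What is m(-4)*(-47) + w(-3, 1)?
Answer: -91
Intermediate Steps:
w(Q, G) = 3*G*(5 + Q)/2 (w(Q, G) = 3*((5 + Q)*G)/2 = 3*(G*(5 + Q))/2 = 3*G*(5 + Q)/2)
m(x) = 2
m(-4)*(-47) + w(-3, 1) = 2*(-47) + (3/2)*1*(5 - 3) = -94 + (3/2)*1*2 = -94 + 3 = -91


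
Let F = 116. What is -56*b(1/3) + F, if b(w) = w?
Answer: 292/3 ≈ 97.333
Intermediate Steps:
-56*b(1/3) + F = -56/3 + 116 = 292/3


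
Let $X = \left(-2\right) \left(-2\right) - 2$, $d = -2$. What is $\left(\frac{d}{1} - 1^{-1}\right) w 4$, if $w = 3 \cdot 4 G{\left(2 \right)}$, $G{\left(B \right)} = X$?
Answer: $-288$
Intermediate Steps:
$X = 2$ ($X = 4 - 2 = 2$)
$G{\left(B \right)} = 2$
$w = 24$ ($w = 3 \cdot 4 \cdot 2 = 12 \cdot 2 = 24$)
$\left(\frac{d}{1} - 1^{-1}\right) w 4 = \left(- \frac{2}{1} - 1^{-1}\right) 24 \cdot 4 = \left(\left(-2\right) 1 - 1\right) 24 \cdot 4 = \left(-2 - 1\right) 24 \cdot 4 = \left(-3\right) 24 \cdot 4 = \left(-72\right) 4 = -288$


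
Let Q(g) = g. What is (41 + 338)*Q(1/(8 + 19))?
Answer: 379/27 ≈ 14.037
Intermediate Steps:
(41 + 338)*Q(1/(8 + 19)) = (41 + 338)/(8 + 19) = 379/27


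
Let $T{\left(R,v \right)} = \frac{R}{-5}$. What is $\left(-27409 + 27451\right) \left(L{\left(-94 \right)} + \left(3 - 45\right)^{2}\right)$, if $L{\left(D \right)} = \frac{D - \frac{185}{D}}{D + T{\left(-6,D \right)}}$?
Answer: $\frac{1616619459}{21808} \approx 74130.0$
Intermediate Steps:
$T{\left(R,v \right)} = - \frac{R}{5}$ ($T{\left(R,v \right)} = R \left(- \frac{1}{5}\right) = - \frac{R}{5}$)
$L{\left(D \right)} = \frac{D - \frac{185}{D}}{\frac{6}{5} + D}$ ($L{\left(D \right)} = \frac{D - \frac{185}{D}}{D - - \frac{6}{5}} = \frac{D - \frac{185}{D}}{D + \frac{6}{5}} = \frac{D - \frac{185}{D}}{\frac{6}{5} + D}$)
$\left(-27409 + 27451\right) \left(L{\left(-94 \right)} + \left(3 - 45\right)^{2}\right) = \left(-27409 + 27451\right) \left(\frac{5 \left(-185 + \left(-94\right)^{2}\right)}{\left(-94\right) \left(6 + 5 \left(-94\right)\right)} + \left(3 - 45\right)^{2}\right) = 42 \left(5 \left(- \frac{1}{94}\right) \frac{1}{6 - 470} \left(-185 + 8836\right) + \left(-42\right)^{2}\right) = 42 \left(5 \left(- \frac{1}{94}\right) \frac{1}{-464} \cdot 8651 + 1764\right) = 42 \left(5 \left(- \frac{1}{94}\right) \left(- \frac{1}{464}\right) 8651 + 1764\right) = 42 \left(\frac{43255}{43616} + 1764\right) = 42 \cdot \frac{76981879}{43616} = \frac{1616619459}{21808}$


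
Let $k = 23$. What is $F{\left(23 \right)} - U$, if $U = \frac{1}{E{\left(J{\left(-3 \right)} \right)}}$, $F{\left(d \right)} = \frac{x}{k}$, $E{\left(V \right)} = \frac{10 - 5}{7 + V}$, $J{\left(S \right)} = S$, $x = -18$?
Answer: $- \frac{182}{115} \approx -1.5826$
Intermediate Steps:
$E{\left(V \right)} = \frac{5}{7 + V}$
$F{\left(d \right)} = - \frac{18}{23}$
$U = \frac{4}{5}$ ($U = \frac{1}{5 \frac{1}{7 - 3}} = \frac{1}{5 \cdot \frac{1}{4}} = \frac{1}{\frac{5}{4}} = \frac{4}{5} \approx 0.8$)
$F{\left(23 \right)} - U = - \frac{18}{23} - \frac{4}{5} = - \frac{182}{115}$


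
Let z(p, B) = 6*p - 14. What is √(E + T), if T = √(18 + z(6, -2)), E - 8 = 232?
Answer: √(240 + 2*√10) ≈ 15.695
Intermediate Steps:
z(p, B) = -14 + 6*p
E = 240 (E = 8 + 232 = 240)
T = 2*√10 (T = √(18 + (-14 + 6*6)) = √(18 + (-14 + 36)) = √(18 + 22) = √40 = 2*√10 ≈ 6.3246)
√(E + T) = √(240 + 2*√10)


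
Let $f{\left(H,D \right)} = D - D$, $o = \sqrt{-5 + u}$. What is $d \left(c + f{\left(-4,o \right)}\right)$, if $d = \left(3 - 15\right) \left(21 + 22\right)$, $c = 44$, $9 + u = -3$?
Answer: $-22704$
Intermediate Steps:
$u = -12$ ($u = -9 - 3 = -12$)
$o = i \sqrt{17}$ ($o = \sqrt{-5 - 12} = \sqrt{-17} = i \sqrt{17} \approx 4.1231 i$)
$f{\left(H,D \right)} = 0$
$d = -516$ ($d = \left(-12\right) 43 = -516$)
$d \left(c + f{\left(-4,o \right)}\right) = - 516 \left(44 + 0\right) = \left(-516\right) 44 = -22704$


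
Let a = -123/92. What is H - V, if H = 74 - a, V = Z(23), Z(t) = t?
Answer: 4815/92 ≈ 52.337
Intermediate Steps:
V = 23
a = -123/92 (a = -123*1/92 = -123/92 ≈ -1.3370)
H = 6931/92 (H = 74 - 1*(-123/92) = 74 + 123/92 = 6931/92 ≈ 75.337)
H - V = 6931/92 - 1*23 = 6931/92 - 23 = 4815/92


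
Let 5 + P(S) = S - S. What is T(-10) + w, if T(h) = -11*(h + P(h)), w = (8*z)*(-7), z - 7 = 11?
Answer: -843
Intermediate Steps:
z = 18 (z = 7 + 11 = 18)
P(S) = -5 (P(S) = -5 + (S - S) = -5 + 0 = -5)
w = -1008 (w = (8*18)*(-7) = 144*(-7) = -1008)
T(h) = 55 - 11*h (T(h) = -11*(h - 5) = -11*(-5 + h) = 55 - 11*h)
T(-10) + w = (55 - 11*(-10)) - 1008 = (55 + 110) - 1008 = 165 - 1008 = -843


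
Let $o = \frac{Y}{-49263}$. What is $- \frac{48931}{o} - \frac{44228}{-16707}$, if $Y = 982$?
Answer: $\frac{40272063991967}{16406274} \approx 2.4547 \cdot 10^{6}$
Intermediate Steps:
$o = - \frac{982}{49263}$ ($o = \frac{982}{-49263} = 982 \left(- \frac{1}{49263}\right) = - \frac{982}{49263} \approx -0.019934$)
$- \frac{48931}{o} - \frac{44228}{-16707} = - \frac{48931}{- \frac{982}{49263}} - \frac{44228}{-16707} = \left(-48931\right) \left(- \frac{49263}{982}\right) - - \frac{44228}{16707} = \frac{2410487853}{982} + \frac{44228}{16707} = \frac{40272063991967}{16406274}$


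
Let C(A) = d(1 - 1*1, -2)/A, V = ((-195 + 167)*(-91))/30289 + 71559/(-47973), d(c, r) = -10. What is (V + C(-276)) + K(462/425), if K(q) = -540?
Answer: -5169360628921/9548641866 ≈ -541.37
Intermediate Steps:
V = -97391207/69193057 (V = -28*(-91)*(1/30289) + 71559*(-1/47973) = 2548*(1/30289) - 23853/15991 = 364/4327 - 23853/15991 = -97391207/69193057 ≈ -1.4075)
C(A) = -10/A
(V + C(-276)) + K(462/425) = (-97391207/69193057 - 10/(-276)) - 540 = (-97391207/69193057 - 10*(-1/276)) - 540 = (-97391207/69193057 + 5/138) - 540 = -13094021281/9548641866 - 540 = -5169360628921/9548641866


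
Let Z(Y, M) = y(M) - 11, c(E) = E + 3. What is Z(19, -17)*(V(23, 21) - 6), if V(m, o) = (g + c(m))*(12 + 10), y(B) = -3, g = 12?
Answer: -11620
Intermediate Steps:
c(E) = 3 + E
Z(Y, M) = -14 (Z(Y, M) = -3 - 11 = -14)
V(m, o) = 330 + 22*m (V(m, o) = (12 + (3 + m))*(12 + 10) = (15 + m)*22 = 330 + 22*m)
Z(19, -17)*(V(23, 21) - 6) = -14*((330 + 22*23) - 6) = -14*((330 + 506) - 6) = -14*(836 - 6) = -14*830 = -11620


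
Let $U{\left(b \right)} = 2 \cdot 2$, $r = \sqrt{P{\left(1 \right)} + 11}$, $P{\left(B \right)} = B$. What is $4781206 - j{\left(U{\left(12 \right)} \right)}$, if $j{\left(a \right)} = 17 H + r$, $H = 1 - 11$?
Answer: $4781376 - 2 \sqrt{3} \approx 4.7814 \cdot 10^{6}$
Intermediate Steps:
$H = -10$
$r = 2 \sqrt{3}$ ($r = \sqrt{1 + 11} = \sqrt{12} = 2 \sqrt{3} \approx 3.4641$)
$U{\left(b \right)} = 4$
$j{\left(a \right)} = -170 + 2 \sqrt{3}$ ($j{\left(a \right)} = 17 \left(-10\right) + 2 \sqrt{3} = -170 + 2 \sqrt{3}$)
$4781206 - j{\left(U{\left(12 \right)} \right)} = 4781206 - \left(-170 + 2 \sqrt{3}\right) = 4781206 + \left(170 - 2 \sqrt{3}\right) = 4781376 - 2 \sqrt{3}$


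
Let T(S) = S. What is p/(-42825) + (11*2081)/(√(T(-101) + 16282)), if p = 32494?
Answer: -32494/42825 + 2081*√16181/1471 ≈ 179.20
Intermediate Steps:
p/(-42825) + (11*2081)/(√(T(-101) + 16282)) = 32494/(-42825) + (11*2081)/(√(-101 + 16282)) = 32494*(-1/42825) + 22891/(√16181) = -32494/42825 + 22891*(√16181/16181) = -32494/42825 + 2081*√16181/1471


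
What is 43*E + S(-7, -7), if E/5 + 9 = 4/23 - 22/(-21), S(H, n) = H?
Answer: -811136/483 ≈ -1679.4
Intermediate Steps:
E = -18785/483 (E = -45 + 5*(4/23 - 22/(-21)) = -45 + 5*(4*(1/23) - 22*(-1/21)) = -45 + 5*(4/23 + 22/21) = -45 + 5*(590/483) = -45 + 2950/483 = -18785/483 ≈ -38.892)
43*E + S(-7, -7) = 43*(-18785/483) - 7 = -807755/483 - 7 = -811136/483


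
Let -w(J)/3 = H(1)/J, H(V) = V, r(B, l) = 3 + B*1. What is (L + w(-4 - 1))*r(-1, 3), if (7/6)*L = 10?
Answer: 642/35 ≈ 18.343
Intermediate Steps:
r(B, l) = 3 + B
w(J) = -3/J
L = 60/7 (L = (6/7)*10 = 60/7 ≈ 8.5714)
(L + w(-4 - 1))*r(-1, 3) = (60/7 - 3/(-4 - 1))*(3 - 1) = (60/7 - 3/(-5))*2 = (60/7 - 3*(-⅕))*2 = (60/7 + ⅗)*2 = (321/35)*2 = 642/35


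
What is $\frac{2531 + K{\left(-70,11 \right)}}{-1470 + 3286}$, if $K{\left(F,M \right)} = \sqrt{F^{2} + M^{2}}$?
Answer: $\frac{2531}{1816} + \frac{\sqrt{5021}}{1816} \approx 1.4327$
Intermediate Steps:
$\frac{2531 + K{\left(-70,11 \right)}}{-1470 + 3286} = \frac{2531 + \sqrt{\left(-70\right)^{2} + 11^{2}}}{-1470 + 3286} = \frac{2531 + \sqrt{4900 + 121}}{1816} = \left(2531 + \sqrt{5021}\right) \frac{1}{1816} = \frac{2531}{1816} + \frac{\sqrt{5021}}{1816}$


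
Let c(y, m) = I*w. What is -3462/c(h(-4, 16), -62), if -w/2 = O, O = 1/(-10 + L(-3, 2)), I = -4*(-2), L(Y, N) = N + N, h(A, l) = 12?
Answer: -5193/4 ≈ -1298.3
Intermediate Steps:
L(Y, N) = 2*N
I = 8
O = -1/6 (O = 1/(-10 + 2*2) = 1/(-10 + 4) = 1/(-6) = -1/6 ≈ -0.16667)
w = 1/3 (w = -2*(-1/6) = 1/3 ≈ 0.33333)
c(y, m) = 8/3 (c(y, m) = 8*(1/3) = 8/3)
-3462/c(h(-4, 16), -62) = -3462/8/3 = -3462*3/8 = -5193/4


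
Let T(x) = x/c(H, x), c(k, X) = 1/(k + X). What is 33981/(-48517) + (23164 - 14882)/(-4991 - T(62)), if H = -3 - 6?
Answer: -683078531/401575209 ≈ -1.7010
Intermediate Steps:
H = -9
c(k, X) = 1/(X + k)
T(x) = x*(-9 + x) (T(x) = x/(1/(x - 9)) = x/(1/(-9 + x)) = x*(-9 + x))
33981/(-48517) + (23164 - 14882)/(-4991 - T(62)) = 33981/(-48517) + (23164 - 14882)/(-4991 - 62*(-9 + 62)) = 33981*(-1/48517) + 8282/(-4991 - 62*53) = -33981/48517 + 8282/(-4991 - 1*3286) = -33981/48517 + 8282/(-4991 - 3286) = -33981/48517 + 8282/(-8277) = -33981/48517 + 8282*(-1/8277) = -33981/48517 - 8282/8277 = -683078531/401575209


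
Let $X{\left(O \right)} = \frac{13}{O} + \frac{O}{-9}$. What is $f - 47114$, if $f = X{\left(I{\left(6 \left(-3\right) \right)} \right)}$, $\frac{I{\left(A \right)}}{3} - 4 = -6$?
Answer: $- \frac{94231}{2} \approx -47116.0$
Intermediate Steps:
$I{\left(A \right)} = -6$ ($I{\left(A \right)} = 12 + 3 \left(-6\right) = 12 - 18 = -6$)
$X{\left(O \right)} = \frac{13}{O} - \frac{O}{9}$ ($X{\left(O \right)} = \frac{13}{O} + O \left(- \frac{1}{9}\right) = \frac{13}{O} - \frac{O}{9}$)
$f = - \frac{3}{2}$ ($f = \frac{13}{-6} - - \frac{2}{3} = 13 \left(- \frac{1}{6}\right) + \frac{2}{3} = - \frac{13}{6} + \frac{2}{3} = - \frac{3}{2} \approx -1.5$)
$f - 47114 = - \frac{3}{2} - 47114 = - \frac{94231}{2}$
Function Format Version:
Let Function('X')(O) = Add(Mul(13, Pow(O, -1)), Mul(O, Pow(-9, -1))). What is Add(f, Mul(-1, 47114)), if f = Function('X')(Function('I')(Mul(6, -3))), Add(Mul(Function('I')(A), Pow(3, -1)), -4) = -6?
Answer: Rational(-94231, 2) ≈ -47116.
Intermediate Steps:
Function('I')(A) = -6 (Function('I')(A) = Add(12, Mul(3, -6)) = Add(12, -18) = -6)
Function('X')(O) = Add(Mul(13, Pow(O, -1)), Mul(Rational(-1, 9), O)) (Function('X')(O) = Add(Mul(13, Pow(O, -1)), Mul(O, Rational(-1, 9))) = Add(Mul(13, Pow(O, -1)), Mul(Rational(-1, 9), O)))
f = Rational(-3, 2) (f = Add(Mul(13, Pow(-6, -1)), Mul(Rational(-1, 9), -6)) = Add(Mul(13, Rational(-1, 6)), Rational(2, 3)) = Add(Rational(-13, 6), Rational(2, 3)) = Rational(-3, 2) ≈ -1.5000)
Add(f, Mul(-1, 47114)) = Add(Rational(-3, 2), Mul(-1, 47114)) = Add(Rational(-3, 2), -47114) = Rational(-94231, 2)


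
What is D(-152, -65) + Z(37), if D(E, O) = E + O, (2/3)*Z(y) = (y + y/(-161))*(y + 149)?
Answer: 1616743/161 ≈ 10042.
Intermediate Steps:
Z(y) = 240*y*(149 + y)/161 (Z(y) = 3*((y + y/(-161))*(y + 149))/2 = 3*((y + y*(-1/161))*(149 + y))/2 = 3*((y - y/161)*(149 + y))/2 = 3*((160*y/161)*(149 + y))/2 = 3*(160*y*(149 + y)/161)/2 = 240*y*(149 + y)/161)
D(-152, -65) + Z(37) = (-152 - 65) + (240/161)*37*(149 + 37) = -217 + (240/161)*37*186 = -217 + 1651680/161 = 1616743/161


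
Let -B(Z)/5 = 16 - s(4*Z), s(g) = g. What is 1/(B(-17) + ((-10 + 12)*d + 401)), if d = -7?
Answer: -1/33 ≈ -0.030303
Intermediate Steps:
B(Z) = -80 + 20*Z (B(Z) = -5*(16 - 4*Z) = -80 + 20*Z)
1/(B(-17) + ((-10 + 12)*d + 401)) = 1/((-80 + 20*(-17)) + ((-10 + 12)*(-7) + 401)) = 1/((-80 - 340) + (2*(-7) + 401)) = 1/(-420 + (-14 + 401)) = 1/(-420 + 387) = 1/(-33) = -1/33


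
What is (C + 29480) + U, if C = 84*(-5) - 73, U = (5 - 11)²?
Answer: 29023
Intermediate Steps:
U = 36 (U = (-6)² = 36)
C = -493 (C = -420 - 73 = -493)
(C + 29480) + U = (-493 + 29480) + 36 = 28987 + 36 = 29023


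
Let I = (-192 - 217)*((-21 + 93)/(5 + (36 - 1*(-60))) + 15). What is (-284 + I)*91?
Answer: -61676797/101 ≈ -6.1066e+5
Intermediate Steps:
I = -649083/101 (I = -409*(72/(5 + (36 + 60)) + 15) = -409*(72/(5 + 96) + 15) = -409*(72/101 + 15) = -409*1587/101 = -649083/101 ≈ -6426.6)
(-284 + I)*91 = (-284 - 649083/101)*91 = -677767/101*91 = -61676797/101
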